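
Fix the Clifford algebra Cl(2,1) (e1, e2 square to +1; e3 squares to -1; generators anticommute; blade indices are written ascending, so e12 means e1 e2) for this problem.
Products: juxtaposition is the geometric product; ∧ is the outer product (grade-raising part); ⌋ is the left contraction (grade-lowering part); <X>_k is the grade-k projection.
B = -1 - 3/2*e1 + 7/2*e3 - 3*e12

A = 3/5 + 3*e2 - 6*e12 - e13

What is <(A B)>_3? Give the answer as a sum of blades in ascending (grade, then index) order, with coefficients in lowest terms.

step 1: -93/5 + 58/5*e1 - 12*e2 + 3/5*e3 + 87/10*e12 + e13 + 27/2*e23 - 21*e123
step 2: -21*e123
Answer: -21*e123


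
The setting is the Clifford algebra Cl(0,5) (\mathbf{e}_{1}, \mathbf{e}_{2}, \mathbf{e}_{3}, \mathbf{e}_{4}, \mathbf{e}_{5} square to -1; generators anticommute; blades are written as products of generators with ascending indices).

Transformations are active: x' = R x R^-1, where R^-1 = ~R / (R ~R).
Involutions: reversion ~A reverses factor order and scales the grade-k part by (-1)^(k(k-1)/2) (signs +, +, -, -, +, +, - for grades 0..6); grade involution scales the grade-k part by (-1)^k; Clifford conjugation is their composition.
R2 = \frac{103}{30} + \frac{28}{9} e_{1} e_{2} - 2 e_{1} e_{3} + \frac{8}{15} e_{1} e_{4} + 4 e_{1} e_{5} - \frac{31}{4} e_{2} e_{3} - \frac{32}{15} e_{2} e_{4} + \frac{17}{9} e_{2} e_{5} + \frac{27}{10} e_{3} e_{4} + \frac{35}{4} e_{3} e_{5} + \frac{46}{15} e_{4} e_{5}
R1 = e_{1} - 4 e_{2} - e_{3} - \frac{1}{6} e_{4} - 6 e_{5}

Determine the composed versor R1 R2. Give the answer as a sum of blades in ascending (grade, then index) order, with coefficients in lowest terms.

Distribute over the terms of R1 (each basis-blade product reordered to ascending indices, repeated generators contracted through their squares):
(e_{1}) R2 = \frac{103}{30} e_{1} - \frac{28}{9} e_{2} + 2 e_{3} - \frac{8}{15} e_{4} - 4 e_{5} - \frac{31}{4} e_{1} e_{2} e_{3} - \frac{32}{15} e_{1} e_{2} e_{4} + \frac{17}{9} e_{1} e_{2} e_{5} + \frac{27}{10} e_{1} e_{3} e_{4} + \frac{35}{4} e_{1} e_{3} e_{5} + \frac{46}{15} e_{1} e_{4} e_{5}
(-4 e_{2}) R2 = -\frac{112}{9} e_{1} - \frac{206}{15} e_{2} - 31 e_{3} - \frac{128}{15} e_{4} + \frac{68}{9} e_{5} - 8 e_{1} e_{2} e_{3} + \frac{32}{15} e_{1} e_{2} e_{4} + 16 e_{1} e_{2} e_{5} - \frac{54}{5} e_{2} e_{3} e_{4} - 35 e_{2} e_{3} e_{5} - \frac{184}{15} e_{2} e_{4} e_{5}
(-e_{3}) R2 = 2 e_{1} + \frac{31}{4} e_{2} - \frac{103}{30} e_{3} + \frac{27}{10} e_{4} + \frac{35}{4} e_{5} - \frac{28}{9} e_{1} e_{2} e_{3} + \frac{8}{15} e_{1} e_{3} e_{4} + 4 e_{1} e_{3} e_{5} - \frac{32}{15} e_{2} e_{3} e_{4} + \frac{17}{9} e_{2} e_{3} e_{5} - \frac{46}{15} e_{3} e_{4} e_{5}
(-\frac{1}{6} e_{4}) R2 = -\frac{4}{45} e_{1} + \frac{16}{45} e_{2} - \frac{9}{20} e_{3} - \frac{103}{180} e_{4} + \frac{23}{45} e_{5} - \frac{14}{27} e_{1} e_{2} e_{4} + \frac{1}{3} e_{1} e_{3} e_{4} + \frac{2}{3} e_{1} e_{4} e_{5} + \frac{31}{24} e_{2} e_{3} e_{4} + \frac{17}{54} e_{2} e_{4} e_{5} + \frac{35}{24} e_{3} e_{4} e_{5}
(-6 e_{5}) R2 = -24 e_{1} - \frac{34}{3} e_{2} - \frac{105}{2} e_{3} - \frac{92}{5} e_{4} - \frac{103}{5} e_{5} - \frac{56}{3} e_{1} e_{2} e_{5} + 12 e_{1} e_{3} e_{5} - \frac{16}{5} e_{1} e_{4} e_{5} + \frac{93}{2} e_{2} e_{3} e_{5} + \frac{64}{5} e_{2} e_{4} e_{5} - \frac{81}{5} e_{3} e_{4} e_{5}
Summing the partial products and collecting blades:
Answer: -\frac{311}{10} e_{1} - \frac{3613}{180} e_{2} - \frac{5123}{60} e_{3} - \frac{4561}{180} e_{4} - \frac{467}{60} e_{5} - \frac{679}{36} e_{1} e_{2} e_{3} - \frac{14}{27} e_{1} e_{2} e_{4} - \frac{7}{9} e_{1} e_{2} e_{5} + \frac{107}{30} e_{1} e_{3} e_{4} + \frac{99}{4} e_{1} e_{3} e_{5} + \frac{8}{15} e_{1} e_{4} e_{5} - \frac{1397}{120} e_{2} e_{3} e_{4} + \frac{241}{18} e_{2} e_{3} e_{5} + \frac{229}{270} e_{2} e_{4} e_{5} - \frac{2137}{120} e_{3} e_{4} e_{5}


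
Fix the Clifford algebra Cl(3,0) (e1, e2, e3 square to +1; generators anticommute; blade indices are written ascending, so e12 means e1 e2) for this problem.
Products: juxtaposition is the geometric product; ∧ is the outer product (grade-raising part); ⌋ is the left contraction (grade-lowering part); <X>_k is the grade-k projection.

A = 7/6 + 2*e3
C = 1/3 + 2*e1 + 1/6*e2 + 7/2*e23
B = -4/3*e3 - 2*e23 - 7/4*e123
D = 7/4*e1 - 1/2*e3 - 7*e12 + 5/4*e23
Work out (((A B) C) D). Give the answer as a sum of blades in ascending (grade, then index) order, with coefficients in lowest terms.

step 1: -8/3 + 4*e2 - 14/9*e3 - 7/2*e12 - 7/3*e23 - 49/24*e123
step 2: 143/18 + 59/48*e1 + 40/3*e2 + 749/54*e3 - 55/6*e12 - 1267/144*e13 - 1505/108*e23 - 385/72*e123
step 3: -89047/1728 + 8519/72*e1 - 1267/432*e2 - 1793/192*e3 - 37597/576*e12 - 38561/288*e13 + 15983/288*e23 - 7383/64*e123
Answer: -89047/1728 + 8519/72*e1 - 1267/432*e2 - 1793/192*e3 - 37597/576*e12 - 38561/288*e13 + 15983/288*e23 - 7383/64*e123


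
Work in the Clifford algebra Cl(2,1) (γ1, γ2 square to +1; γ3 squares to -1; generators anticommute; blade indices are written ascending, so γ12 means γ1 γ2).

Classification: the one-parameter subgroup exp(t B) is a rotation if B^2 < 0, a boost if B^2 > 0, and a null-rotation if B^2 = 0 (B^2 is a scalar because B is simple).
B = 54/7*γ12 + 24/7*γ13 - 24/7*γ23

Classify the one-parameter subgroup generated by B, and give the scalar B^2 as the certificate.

B^2 term by term: the squares give (54/7)^2*(γ12)^2 + (24/7)^2*(γ13)^2 + (-24/7)^2*(γ23)^2 = 2916/49*(-1) + 576/49*(+1) + 576/49*(+1) = -36 (each basis 2-blade squares to minus the product of its generators' squares); cross terms between blades sharing an index anticommute and cancel. So B^2 = -36.
Answer: rotation, certificate B^2 = -36. Check the certificate: B^2 = -36, and that sign is decisive whatever form B takes.


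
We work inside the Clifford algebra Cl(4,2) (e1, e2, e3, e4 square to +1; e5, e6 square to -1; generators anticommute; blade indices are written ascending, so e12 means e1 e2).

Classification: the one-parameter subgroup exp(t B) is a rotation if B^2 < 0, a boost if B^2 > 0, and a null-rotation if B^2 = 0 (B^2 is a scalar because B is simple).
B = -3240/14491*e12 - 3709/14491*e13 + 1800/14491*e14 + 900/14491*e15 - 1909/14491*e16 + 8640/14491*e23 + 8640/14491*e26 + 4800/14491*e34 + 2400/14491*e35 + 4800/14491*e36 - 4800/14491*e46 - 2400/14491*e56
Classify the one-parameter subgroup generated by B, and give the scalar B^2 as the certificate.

B^2 term by term: the squares give (-3240/14491)^2*(e12)^2 + (-3709/14491)^2*(e13)^2 + (1800/14491)^2*(e14)^2 + (900/14491)^2*(e15)^2 + (-1909/14491)^2*(e16)^2 + (8640/14491)^2*(e23)^2 + (8640/14491)^2*(e26)^2 + (4800/14491)^2*(e34)^2 + (2400/14491)^2*(e35)^2 + (4800/14491)^2*(e36)^2 + (-4800/14491)^2*(e46)^2 + (-2400/14491)^2*(e56)^2 = 10497600/209989081*(-1) + 13756681/209989081*(-1) + 3240000/209989081*(-1) + 810000/209989081*(+1) + 3644281/209989081*(+1) + 74649600/209989081*(-1) + 74649600/209989081*(+1) + 23040000/209989081*(-1) + 5760000/209989081*(+1) + 23040000/209989081*(+1) + 23040000/209989081*(+1) + 5760000/209989081*(-1) = 0 (each basis 2-blade squares to minus the product of its generators' squares); cross terms between blades sharing an index anticommute and cancel; the commuting (index-disjoint) pairs give grade-4 terms 2*c*c'*(blade product), which cancel blade by blade — e1234: -31104000/209989081 + 31104000/209989081 = 0; e1235: -15552000/209989081 + 15552000/209989081 = 0; e1236: -31104000/209989081 + 64091520/209989081 - 32987520/209989081 = 0; e1246: 31104000/209989081 - 31104000/209989081 = 0; e1256: 15552000/209989081 - 15552000/209989081 = 0; e1345: -8640000/209989081 + 8640000/209989081 = 0; e1346: 35606400/209989081 - 17280000/209989081 - 18326400/209989081 = 0; e1356: 17803200/209989081 - 8640000/209989081 - 9163200/209989081 = 0; e1456: -8640000/209989081 + 8640000/209989081 = 0; e2346: -82944000/209989081 + 82944000/209989081 = 0; e2356: -41472000/209989081 + 41472000/209989081 = 0; e3456: -23040000/209989081 + 23040000/209989081 = 0 — confirming B is simple. So B^2 = 0.
Answer: null-rotation, certificate B^2 = 0. Note: conjugating B changes its blade decomposition but never the scalar B^2 = 0, whose sign settles the classification.


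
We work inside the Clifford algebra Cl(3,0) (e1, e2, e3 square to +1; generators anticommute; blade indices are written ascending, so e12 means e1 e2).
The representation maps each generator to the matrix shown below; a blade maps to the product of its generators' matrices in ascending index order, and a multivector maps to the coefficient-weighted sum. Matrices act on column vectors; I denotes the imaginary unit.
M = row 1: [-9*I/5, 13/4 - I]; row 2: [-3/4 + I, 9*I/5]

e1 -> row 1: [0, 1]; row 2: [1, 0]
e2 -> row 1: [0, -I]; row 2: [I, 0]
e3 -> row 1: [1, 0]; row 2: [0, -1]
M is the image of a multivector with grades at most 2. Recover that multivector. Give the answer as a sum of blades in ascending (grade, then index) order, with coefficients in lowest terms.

Method: 1, rho(e1), rho(e2), rho(e3) form a trace-orthogonal basis of the 2x2 complex matrices (tr(X Y) = 2 if X = Y, else 0), so M = m0*1 + m1*rho(e1) + m2*rho(e2) + m3*rho(e3) with m0 = tr(M)/2 = 0, m1 = tr(M rho(e1))/2 = 5/4, m2 = tr(M rho(e2))/2 = 1 + 2*I, m3 = tr(M rho(e3))/2 = -9*I/5.
Multiplying table entries, the bivector images are rho(e12) = I*rho(e3), rho(e13) = -I*rho(e2), rho(e23) = I*rho(e1); with real blade coefficients the real parts of m0..m3 are the coefficients of 1, e1, e2, e3 and the imaginary parts give the bivectors (e23: Im m1, e13: -Im m2, e12: Im m3).
Answer: 5/4*e1 + e2 - 9/5*e12 - 2*e13


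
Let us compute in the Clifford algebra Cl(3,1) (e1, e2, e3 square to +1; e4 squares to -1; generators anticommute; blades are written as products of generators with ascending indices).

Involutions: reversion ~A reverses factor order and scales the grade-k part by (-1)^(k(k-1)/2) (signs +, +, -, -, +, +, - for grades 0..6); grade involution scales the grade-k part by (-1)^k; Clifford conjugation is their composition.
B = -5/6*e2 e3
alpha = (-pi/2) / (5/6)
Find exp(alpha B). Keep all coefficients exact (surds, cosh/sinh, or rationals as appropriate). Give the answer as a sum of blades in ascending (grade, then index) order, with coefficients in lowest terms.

B^2 = (-5/6)^2*(e2 e3)^2 = 25/36*(-1) = -25/36 (a basis 2-blade squares to minus the product of its generators' squares).
B^2 = -25/36 — a negative square means the series sums to a rotation: l = 5/6, alpha*l = -pi/2, so exp(alpha B) = cos(-pi/2) + (sin(-pi/2)/(5/6))*B = 0 + (-6/5)*B.
Answer: e2 e3


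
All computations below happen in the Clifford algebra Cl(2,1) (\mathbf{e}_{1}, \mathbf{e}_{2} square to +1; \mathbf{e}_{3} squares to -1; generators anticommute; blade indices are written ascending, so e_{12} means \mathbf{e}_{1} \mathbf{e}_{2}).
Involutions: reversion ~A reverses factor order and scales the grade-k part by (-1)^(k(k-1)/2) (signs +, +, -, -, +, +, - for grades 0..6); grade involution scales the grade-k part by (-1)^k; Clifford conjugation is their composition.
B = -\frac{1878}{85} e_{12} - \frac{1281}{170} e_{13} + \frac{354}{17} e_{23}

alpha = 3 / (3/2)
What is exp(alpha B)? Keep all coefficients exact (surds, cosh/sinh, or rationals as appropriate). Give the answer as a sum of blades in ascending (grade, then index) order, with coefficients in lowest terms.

B^2 term by term: the squares give (-\frac{1878}{85})^2*(e_{12})^2 + (-\frac{1281}{170})^2*(e_{13})^2 + (\frac{354}{17})^2*(e_{23})^2 = \frac{3526884}{7225}*(-1) + \frac{1640961}{28900}*(+1) + \frac{125316}{289}*(+1) = \frac{9}{4} (each basis 2-blade squares to minus the product of its generators' squares); cross terms between blades sharing an index anticommute and cancel. So B^2 = \frac{9}{4}.
B^2 = \frac{9}{4} — a positive square means the series sums to a boost: l = \frac{3}{2}, alpha*l = 3, so exp(alpha B) = cosh(3) + (sinh(3)/(\frac{3}{2}))*B = \cosh{\left(3 \right)} + (\frac{2 \sinh{\left(3 \right)}}{3})*B.
Answer: \cosh{\left(3 \right)} - \frac{1252 \sinh{\left(3 \right)}}{85} e_{12} - \frac{427 \sinh{\left(3 \right)}}{85} e_{13} + \frac{236 \sinh{\left(3 \right)}}{17} e_{23}


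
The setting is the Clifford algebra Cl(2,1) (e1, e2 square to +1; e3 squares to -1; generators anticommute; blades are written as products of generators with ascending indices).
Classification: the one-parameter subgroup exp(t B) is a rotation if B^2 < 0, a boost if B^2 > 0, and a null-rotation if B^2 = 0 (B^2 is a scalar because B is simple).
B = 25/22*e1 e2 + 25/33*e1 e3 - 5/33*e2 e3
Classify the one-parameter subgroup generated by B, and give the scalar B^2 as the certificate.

B^2 term by term: the squares give (25/22)^2*(e1 e2)^2 + (25/33)^2*(e1 e3)^2 + (-5/33)^2*(e2 e3)^2 = 625/484*(-1) + 625/1089*(+1) + 25/1089*(+1) = -25/36 (each basis 2-blade squares to minus the product of its generators' squares); cross terms between blades sharing an index anticommute and cancel. So B^2 = -25/36.
Answer: rotation, certificate B^2 = -25/36. Because -25/36 is invariant under every versor sandwich, the classification follows from its sign alone.


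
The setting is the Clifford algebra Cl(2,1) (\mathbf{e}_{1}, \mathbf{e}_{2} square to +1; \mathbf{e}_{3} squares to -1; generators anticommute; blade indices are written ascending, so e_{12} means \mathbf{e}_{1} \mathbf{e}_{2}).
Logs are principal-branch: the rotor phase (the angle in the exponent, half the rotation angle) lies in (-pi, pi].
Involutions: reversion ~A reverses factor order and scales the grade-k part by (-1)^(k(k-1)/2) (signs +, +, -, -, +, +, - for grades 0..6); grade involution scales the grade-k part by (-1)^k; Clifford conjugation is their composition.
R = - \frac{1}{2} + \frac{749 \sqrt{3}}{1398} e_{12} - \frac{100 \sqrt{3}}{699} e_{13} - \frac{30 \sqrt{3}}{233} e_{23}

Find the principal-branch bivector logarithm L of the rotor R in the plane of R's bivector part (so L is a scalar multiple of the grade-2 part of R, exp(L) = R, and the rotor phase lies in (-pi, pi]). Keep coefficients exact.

The scalar part of R is - \frac{1}{2}, which pins the rotor phase on the principal branch; dividing the bivector part by the sine of that phase recovers the unit plane, and L is the phase times that plane.
Concretely: cos(phase) = - \frac{1}{2} gives phase = ±\frac{2 \pi}{3}, and since phase/sin(phase) is even the sign is immaterial: L = (phase/sin(phase)) * <R>_2 = (\frac{4 \sqrt{3} \pi}{9}) * <R>_2.
Answer: \frac{1498 \pi}{2097} e_{12} - \frac{400 \pi}{2097} e_{13} - \frac{40 \pi}{233} e_{23}


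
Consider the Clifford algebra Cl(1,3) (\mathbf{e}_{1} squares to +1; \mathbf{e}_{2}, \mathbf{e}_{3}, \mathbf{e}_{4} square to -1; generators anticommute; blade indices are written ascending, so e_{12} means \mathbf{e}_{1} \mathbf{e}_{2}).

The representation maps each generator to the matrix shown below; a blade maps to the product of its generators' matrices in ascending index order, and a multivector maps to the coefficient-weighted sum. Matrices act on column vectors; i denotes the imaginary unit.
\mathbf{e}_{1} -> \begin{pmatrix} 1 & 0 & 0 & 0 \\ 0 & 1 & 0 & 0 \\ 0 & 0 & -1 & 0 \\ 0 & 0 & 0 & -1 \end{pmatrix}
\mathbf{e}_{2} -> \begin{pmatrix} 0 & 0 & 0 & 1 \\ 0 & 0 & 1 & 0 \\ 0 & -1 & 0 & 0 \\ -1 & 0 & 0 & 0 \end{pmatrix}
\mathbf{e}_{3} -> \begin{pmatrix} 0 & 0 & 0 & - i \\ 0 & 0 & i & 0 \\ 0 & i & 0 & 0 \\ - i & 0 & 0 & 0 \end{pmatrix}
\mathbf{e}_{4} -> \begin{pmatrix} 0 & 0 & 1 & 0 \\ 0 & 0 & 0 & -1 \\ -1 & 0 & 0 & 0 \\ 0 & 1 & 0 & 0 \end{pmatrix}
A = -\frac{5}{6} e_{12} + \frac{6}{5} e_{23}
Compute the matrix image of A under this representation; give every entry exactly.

Bivector images (products of the table entries): rho(e_{12}) = rho(\mathbf{e}_{1})rho(\mathbf{e}_{2}) = \begin{pmatrix} 0 & 0 & 0 & 1 \\ 0 & 0 & 1 & 0 \\ 0 & 1 & 0 & 0 \\ 1 & 0 & 0 & 0 \end{pmatrix}; rho(e_{23}) = rho(\mathbf{e}_{2})rho(\mathbf{e}_{3}) = \begin{pmatrix} - i & 0 & 0 & 0 \\ 0 & i & 0 & 0 \\ 0 & 0 & - i & 0 \\ 0 & 0 & 0 & i \end{pmatrix}.
M = (-\frac{5}{6})*rho(e_{12}) + (\frac{6}{5})*rho(e_{23}), summed entrywise:
Answer: \begin{pmatrix} - \frac{6 i}{5} & 0 & 0 & - \frac{5}{6} \\ 0 & \frac{6 i}{5} & - \frac{5}{6} & 0 \\ 0 & - \frac{5}{6} & - \frac{6 i}{5} & 0 \\ - \frac{5}{6} & 0 & 0 & \frac{6 i}{5} \end{pmatrix}


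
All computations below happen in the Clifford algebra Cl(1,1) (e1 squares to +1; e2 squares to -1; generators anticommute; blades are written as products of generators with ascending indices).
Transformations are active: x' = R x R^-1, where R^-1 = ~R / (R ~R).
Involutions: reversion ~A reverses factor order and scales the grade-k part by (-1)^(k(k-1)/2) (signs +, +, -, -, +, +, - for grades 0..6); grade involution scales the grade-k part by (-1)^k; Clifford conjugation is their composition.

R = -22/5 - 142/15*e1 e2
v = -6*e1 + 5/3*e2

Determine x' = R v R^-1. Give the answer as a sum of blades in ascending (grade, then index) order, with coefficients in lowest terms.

~R = -22/5 + 142/15*e1 e2, and R ~R = -15808/225, so R^-1 = ~R / (-15808/225).
R v = 1898/45*e1 - 962/15*e2
Answer: 1715/152*e1 - 4423/456*e2


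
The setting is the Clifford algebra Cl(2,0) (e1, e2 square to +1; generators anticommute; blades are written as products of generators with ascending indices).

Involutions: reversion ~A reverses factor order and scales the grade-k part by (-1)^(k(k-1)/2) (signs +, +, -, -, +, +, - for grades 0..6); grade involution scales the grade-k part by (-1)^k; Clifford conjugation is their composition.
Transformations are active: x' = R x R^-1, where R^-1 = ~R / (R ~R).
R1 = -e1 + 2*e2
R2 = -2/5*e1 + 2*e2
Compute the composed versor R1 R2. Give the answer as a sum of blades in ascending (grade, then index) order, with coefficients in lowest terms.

Distribute over the terms of R1 (each basis-blade product reordered to ascending indices, repeated generators contracted through their squares):
(-e1) R2 = 2/5 - 2*e1 e2
(2*e2) R2 = 4 + 4/5*e1 e2
Summing the partial products and collecting blades:
Answer: 22/5 - 6/5*e1 e2


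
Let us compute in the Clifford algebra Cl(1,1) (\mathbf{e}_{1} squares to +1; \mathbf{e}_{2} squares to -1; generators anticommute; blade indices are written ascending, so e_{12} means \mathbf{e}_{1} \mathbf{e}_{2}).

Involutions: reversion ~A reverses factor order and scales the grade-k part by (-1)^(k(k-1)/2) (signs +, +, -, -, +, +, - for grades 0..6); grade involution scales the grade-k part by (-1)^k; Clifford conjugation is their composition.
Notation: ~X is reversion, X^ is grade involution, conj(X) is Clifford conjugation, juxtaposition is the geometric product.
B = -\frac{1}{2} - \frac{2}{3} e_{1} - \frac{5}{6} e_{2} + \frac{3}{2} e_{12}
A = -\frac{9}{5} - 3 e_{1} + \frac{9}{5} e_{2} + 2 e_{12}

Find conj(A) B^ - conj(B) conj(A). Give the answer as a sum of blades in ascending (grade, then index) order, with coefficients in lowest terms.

first term: \frac{7}{5} - \frac{56}{15} e_{1} + \frac{157}{30} e_{2} + 2 e_{12}
second term: \frac{37}{5} - \frac{106}{15} e_{1} + \frac{77}{30} e_{2}
Answer: -6 + \frac{10}{3} e_{1} + \frac{8}{3} e_{2} + 2 e_{12}


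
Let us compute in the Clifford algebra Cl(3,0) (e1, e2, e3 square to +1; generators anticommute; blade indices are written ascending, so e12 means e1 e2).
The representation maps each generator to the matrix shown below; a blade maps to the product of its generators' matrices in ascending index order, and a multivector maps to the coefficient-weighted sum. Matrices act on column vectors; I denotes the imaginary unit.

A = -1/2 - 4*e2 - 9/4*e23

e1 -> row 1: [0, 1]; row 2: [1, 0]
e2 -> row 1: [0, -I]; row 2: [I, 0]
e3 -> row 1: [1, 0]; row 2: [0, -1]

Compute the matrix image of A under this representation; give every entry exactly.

Bivector images (products of the table entries): rho(e23) = rho(e2)rho(e3) = row 1: [0, I]; row 2: [I, 0].
M = (-1/2)*1 + (-4)*rho(e2) + (-9/4)*rho(e23), summed entrywise (1 is the identity matrix):
Answer: row 1: [-1/2, 7*I/4]; row 2: [-25*I/4, -1/2]


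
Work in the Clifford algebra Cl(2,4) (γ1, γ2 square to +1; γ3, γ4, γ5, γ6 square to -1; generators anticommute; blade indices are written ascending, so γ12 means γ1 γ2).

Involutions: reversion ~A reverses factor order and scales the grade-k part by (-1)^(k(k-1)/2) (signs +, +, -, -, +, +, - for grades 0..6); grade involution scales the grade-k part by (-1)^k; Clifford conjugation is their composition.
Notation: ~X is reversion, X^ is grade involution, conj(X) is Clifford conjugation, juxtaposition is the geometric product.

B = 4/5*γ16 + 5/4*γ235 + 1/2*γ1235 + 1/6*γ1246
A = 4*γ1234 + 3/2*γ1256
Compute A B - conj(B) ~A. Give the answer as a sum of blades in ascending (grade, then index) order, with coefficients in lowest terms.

first term: 6/5*γ25 - 1/12*γ36 - 7/4*γ45 + 15/8*γ136 + 5*γ145 - 16/5*γ2346
second term: -6/5*γ25 + 1/12*γ36 + 7/4*γ45 + 15/8*γ136 + 5*γ145 - 16/5*γ2346
Answer: 12/5*γ25 - 1/6*γ36 - 7/2*γ45


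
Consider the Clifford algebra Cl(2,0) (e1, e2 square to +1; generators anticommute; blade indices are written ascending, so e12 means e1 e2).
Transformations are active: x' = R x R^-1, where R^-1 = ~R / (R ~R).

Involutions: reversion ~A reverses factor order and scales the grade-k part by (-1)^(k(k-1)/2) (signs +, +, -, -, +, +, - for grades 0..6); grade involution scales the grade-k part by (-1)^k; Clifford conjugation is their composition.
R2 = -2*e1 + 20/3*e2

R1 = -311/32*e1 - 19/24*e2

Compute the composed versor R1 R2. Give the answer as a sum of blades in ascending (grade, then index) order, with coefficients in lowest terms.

Distribute over the terms of R1 (each basis-blade product reordered to ascending indices, repeated generators contracted through their squares):
(-311/32*e1) R2 = 311/16 - 1555/24*e12
(-19/24*e2) R2 = -95/18 - 19/12*e12
Summing the partial products and collecting blades:
Answer: 2039/144 - 531/8*e12


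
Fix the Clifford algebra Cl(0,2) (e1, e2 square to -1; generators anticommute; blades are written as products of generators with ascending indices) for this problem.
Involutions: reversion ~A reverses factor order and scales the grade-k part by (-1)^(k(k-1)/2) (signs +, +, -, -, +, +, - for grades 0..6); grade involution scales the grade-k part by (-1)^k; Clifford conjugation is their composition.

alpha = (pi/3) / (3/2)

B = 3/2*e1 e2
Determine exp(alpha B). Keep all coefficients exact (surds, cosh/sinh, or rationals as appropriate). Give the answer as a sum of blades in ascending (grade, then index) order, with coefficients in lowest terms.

B^2 = (3/2)^2*(e1 e2)^2 = 9/4*(-1) = -9/4 (a basis 2-blade squares to minus the product of its generators' squares).
B^2 = -9/4 — the negative square puts this in the circular regime; l = 3/2, alpha*l = pi/3, so exp(alpha B) = cos(pi/3) + (sin(pi/3)/(3/2))*B = 1/2 + (sqrt(3)/3)*B.
Answer: 1/2 + sqrt(3)/2*e1 e2


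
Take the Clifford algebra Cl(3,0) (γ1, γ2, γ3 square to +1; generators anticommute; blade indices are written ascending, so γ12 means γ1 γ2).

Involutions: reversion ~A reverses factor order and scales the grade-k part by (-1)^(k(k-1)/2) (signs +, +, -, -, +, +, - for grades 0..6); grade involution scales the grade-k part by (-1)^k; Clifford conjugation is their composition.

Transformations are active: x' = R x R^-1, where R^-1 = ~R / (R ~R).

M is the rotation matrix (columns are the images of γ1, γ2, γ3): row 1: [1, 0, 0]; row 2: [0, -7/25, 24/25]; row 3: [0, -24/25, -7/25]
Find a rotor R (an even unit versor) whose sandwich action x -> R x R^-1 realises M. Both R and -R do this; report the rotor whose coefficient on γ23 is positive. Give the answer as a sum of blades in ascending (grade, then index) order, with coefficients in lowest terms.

Method: write R = a + b12*γ12 + b13*γ13 + b23*γ23 with a^2 + b12^2 + b13^2 + b23^2 = 1 (so R^-1 = ~R). Expanding the columns R e_j ~R gives tr M = 4a^2 - 1 and, from the antisymmetric part, M21 - M12 = -4a*b12, M13 - M31 = 4a*b13, M32 - M23 = -4a*b23.
Here tr M = 11/25, so a^2 = (1 + tr M)/4 = 9/25 and a = ±3/5. Taking a = 3/5: M21 - M12 = 0, M13 - M31 = 0, M32 - M23 = -48/25, giving b12 = 0, b13 = 0, b23 = 4/5, i.e. R = 3/5 + 4/5*γ23.
Its γ23 coefficient is already positive.
Answer: 3/5 + 4/5*γ23. Recall the cover is two-to-one: with M of trace 11/25, both preimages act alike, and the stated γ23 sign chooses the sheet.


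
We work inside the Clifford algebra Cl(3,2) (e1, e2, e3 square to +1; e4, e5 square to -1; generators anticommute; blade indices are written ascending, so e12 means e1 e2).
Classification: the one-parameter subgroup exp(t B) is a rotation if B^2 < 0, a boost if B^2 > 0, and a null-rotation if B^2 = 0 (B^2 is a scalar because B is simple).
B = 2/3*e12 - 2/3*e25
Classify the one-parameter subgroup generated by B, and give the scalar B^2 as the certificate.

B^2 term by term: the squares give (2/3)^2*(e12)^2 + (-2/3)^2*(e25)^2 = 4/9*(-1) + 4/9*(+1) = 0 (each basis 2-blade squares to minus the product of its generators' squares); cross terms between blades sharing an index anticommute and cancel. So B^2 = 0.
Answer: null-rotation, certificate B^2 = 0. The scalar 0 is the complete invariant here: its sign names the subgroup type.


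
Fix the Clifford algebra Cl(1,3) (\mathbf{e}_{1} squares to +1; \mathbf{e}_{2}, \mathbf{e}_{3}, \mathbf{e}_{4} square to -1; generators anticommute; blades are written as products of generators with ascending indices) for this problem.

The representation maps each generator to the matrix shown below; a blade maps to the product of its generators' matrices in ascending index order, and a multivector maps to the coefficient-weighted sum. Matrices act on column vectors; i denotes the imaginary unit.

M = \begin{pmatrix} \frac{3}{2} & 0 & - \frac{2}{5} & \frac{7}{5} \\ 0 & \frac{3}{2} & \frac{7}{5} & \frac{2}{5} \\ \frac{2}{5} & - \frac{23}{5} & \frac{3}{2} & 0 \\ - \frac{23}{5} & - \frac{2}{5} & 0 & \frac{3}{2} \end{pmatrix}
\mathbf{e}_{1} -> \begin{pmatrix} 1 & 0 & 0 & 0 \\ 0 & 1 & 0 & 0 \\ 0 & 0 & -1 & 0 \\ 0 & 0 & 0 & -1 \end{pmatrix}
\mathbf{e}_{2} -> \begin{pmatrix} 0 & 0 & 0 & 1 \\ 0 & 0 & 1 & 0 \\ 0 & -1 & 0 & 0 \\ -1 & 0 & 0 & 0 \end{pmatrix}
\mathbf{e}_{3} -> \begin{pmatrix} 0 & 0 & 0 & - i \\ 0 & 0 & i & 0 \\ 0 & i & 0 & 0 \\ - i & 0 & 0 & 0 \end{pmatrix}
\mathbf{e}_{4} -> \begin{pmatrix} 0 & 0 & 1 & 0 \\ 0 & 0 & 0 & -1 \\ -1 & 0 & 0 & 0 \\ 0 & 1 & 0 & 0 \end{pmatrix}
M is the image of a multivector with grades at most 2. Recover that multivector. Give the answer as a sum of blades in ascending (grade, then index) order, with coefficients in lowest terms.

Method: the blade images are trace-orthogonal — tr(rho(e_A) rho(e_B)^-1) = 4 if A = B and 0 otherwise — and rho(e_A)^-1 = (e_A)^2 * rho(e_A) with (e_A)^2 = +1 or -1, so the coefficient of e_A in the preimage is (e_A)^2 * tr(M rho(e_A))/4.
Nonzero projections over blades of grade <= 2: 1: (1)^2 = +1, tr(M 1) = 6, coefficient \frac{3}{2}; e_{2}: (e_{2})^2 = -1, tr(M rho(e_{2})) = -12, coefficient 3; e_{4}: (e_{4})^2 = -1, tr(M rho(e_{4})) = \frac{8}{5}, coefficient -\frac{2}{5}; e_{1} e_{2}: (e_{1} e_{2})^2 = +1, tr(M rho(e_{1} e_{2})) = - \frac{32}{5}, coefficient -\frac{8}{5}. Every other blade of grade <= 2 projects to 0.
Answer: \frac{3}{2} + 3 e_{2} - \frac{2}{5} e_{4} - \frac{8}{5} e_{1} e_{2}


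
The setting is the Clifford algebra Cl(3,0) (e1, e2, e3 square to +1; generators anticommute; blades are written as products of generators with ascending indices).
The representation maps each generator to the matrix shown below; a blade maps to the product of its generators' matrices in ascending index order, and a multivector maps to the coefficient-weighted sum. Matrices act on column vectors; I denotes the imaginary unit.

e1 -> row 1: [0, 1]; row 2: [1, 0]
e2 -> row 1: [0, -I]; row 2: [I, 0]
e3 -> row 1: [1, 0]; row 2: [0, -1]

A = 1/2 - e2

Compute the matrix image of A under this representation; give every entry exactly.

M = (1/2)*1 + (-1)*rho(e2), summed entrywise (1 is the identity matrix):
Answer: row 1: [1/2, I]; row 2: [-I, 1/2]


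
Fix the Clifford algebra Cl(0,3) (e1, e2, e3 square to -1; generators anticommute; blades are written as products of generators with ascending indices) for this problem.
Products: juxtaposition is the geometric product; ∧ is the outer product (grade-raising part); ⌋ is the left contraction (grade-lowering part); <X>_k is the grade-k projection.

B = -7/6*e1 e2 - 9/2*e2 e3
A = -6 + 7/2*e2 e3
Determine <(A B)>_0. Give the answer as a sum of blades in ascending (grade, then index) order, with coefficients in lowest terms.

step 1: 63/4 + 7*e1 e2 - 49/12*e1 e3 + 27*e2 e3
step 2: 63/4
Answer: 63/4


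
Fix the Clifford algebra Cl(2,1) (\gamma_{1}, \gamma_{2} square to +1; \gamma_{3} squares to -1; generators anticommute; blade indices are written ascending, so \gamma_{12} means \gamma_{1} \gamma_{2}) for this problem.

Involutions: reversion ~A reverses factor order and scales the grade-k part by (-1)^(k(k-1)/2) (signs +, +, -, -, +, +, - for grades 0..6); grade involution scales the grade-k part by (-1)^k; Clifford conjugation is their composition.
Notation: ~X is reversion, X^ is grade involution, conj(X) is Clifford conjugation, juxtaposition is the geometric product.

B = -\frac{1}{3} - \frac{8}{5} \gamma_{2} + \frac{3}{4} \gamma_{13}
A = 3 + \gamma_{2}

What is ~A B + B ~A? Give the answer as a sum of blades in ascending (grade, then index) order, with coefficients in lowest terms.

first term: -\frac{13}{5} - \frac{77}{15} \gamma_{2} + \frac{9}{4} \gamma_{13} - \frac{3}{4} \gamma_{123}
second term: -\frac{13}{5} - \frac{77}{15} \gamma_{2} + \frac{9}{4} \gamma_{13} - \frac{3}{4} \gamma_{123}
Answer: -\frac{26}{5} - \frac{154}{15} \gamma_{2} + \frac{9}{2} \gamma_{13} - \frac{3}{2} \gamma_{123}


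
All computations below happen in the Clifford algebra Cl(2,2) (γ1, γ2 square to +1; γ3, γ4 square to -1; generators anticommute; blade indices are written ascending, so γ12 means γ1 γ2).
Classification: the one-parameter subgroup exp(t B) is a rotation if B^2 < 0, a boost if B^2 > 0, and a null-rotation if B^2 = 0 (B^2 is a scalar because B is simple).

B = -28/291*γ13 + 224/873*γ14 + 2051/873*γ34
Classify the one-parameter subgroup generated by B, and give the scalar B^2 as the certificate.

B^2 term by term: the squares give (-28/291)^2*(γ13)^2 + (224/873)^2*(γ14)^2 + (2051/873)^2*(γ34)^2 = 784/84681*(+1) + 50176/762129*(+1) + 4206601/762129*(-1) = -49/9 (each basis 2-blade squares to minus the product of its generators' squares); cross terms between blades sharing an index anticommute and cancel. So B^2 = -49/9.
Answer: rotation, certificate B^2 = -49/9. The class reads off the invariant scalar -49/9 directly.


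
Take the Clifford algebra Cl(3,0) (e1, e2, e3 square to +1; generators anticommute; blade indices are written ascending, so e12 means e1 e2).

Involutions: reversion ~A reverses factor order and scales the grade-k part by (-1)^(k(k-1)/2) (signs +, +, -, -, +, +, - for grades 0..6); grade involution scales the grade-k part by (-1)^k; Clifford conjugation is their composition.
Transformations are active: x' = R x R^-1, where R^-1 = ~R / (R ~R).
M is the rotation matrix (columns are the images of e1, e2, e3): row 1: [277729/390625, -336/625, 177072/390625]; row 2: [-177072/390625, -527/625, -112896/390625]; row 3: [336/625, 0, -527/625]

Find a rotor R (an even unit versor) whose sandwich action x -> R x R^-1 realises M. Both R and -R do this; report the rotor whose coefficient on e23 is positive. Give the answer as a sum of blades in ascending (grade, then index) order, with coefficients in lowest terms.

Method: write R = a + b12*e12 + b13*e13 + b23*e23 with a^2 + b12^2 + b13^2 + b23^2 = 1 (so R^-1 = ~R). Expanding the columns R e_j ~R gives tr M = 4a^2 - 1 and, from the antisymmetric part, M21 - M12 = -4a*b12, M13 - M31 = 4a*b13, M32 - M23 = -4a*b23.
Here tr M = -381021/390625, so a^2 = (1 + tr M)/4 = 2401/390625 and a = ±49/625. Taking a = 49/625: M21 - M12 = 32928/390625, M13 - M31 = -32928/390625, M32 - M23 = 112896/390625, giving b12 = -168/625, b13 = -168/625, b23 = -576/625, i.e. R = 49/625 - 168/625*e12 - 168/625*e13 - 576/625*e23.
Its e23 coefficient is negative, so report the other preimage -R.
Answer: -49/625 + 168/625*e12 + 168/625*e13 + 576/625*e23. Uniqueness: Spin(3) -> SO(3) maps R and -R to the same rotation of trace -381021/390625; fixing the sign of the e23 coefficient removes the ambiguity.


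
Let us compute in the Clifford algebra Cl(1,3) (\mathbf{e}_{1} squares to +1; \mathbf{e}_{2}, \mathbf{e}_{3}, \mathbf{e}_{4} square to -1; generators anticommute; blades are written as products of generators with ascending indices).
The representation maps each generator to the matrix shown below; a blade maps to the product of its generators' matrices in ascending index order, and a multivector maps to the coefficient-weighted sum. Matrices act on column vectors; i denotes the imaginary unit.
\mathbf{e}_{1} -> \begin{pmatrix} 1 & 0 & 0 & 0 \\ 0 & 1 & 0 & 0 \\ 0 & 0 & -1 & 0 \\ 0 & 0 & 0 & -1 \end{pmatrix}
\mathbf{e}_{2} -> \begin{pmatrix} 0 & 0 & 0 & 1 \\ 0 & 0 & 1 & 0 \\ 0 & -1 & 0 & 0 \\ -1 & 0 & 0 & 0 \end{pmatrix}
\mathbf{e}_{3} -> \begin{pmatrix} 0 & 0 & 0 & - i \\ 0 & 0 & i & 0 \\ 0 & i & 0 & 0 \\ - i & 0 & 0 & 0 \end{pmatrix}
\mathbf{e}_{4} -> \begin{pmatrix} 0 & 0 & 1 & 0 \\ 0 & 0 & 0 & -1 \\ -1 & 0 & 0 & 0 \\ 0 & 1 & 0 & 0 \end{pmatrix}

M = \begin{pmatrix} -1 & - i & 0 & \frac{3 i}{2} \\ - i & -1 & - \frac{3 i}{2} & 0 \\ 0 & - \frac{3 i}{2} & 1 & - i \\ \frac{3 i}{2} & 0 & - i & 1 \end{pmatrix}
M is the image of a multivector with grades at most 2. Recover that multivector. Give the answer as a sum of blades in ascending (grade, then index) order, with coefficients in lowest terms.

Method: the blade images are trace-orthogonal — tr(rho(e_A) rho(e_B)^-1) = 4 if A = B and 0 otherwise — and rho(e_A)^-1 = (e_A)^2 * rho(e_A) with (e_A)^2 = +1 or -1, so the coefficient of e_A in the preimage is (e_A)^2 * tr(M rho(e_A))/4.
Nonzero projections over blades of grade <= 2: e_{1}: (e_{1})^2 = +1, tr(M rho(e_{1})) = -4, coefficient -1; e_{3}: (e_{3})^2 = -1, tr(M rho(e_{3})) = 6, coefficient -\frac{3}{2}; e_{3} e_{4}: (e_{3} e_{4})^2 = -1, tr(M rho(e_{3} e_{4})) = -4, coefficient 1. Every other blade of grade <= 2 projects to 0.
Answer: -e_{1} - \frac{3}{2} e_{3} + e_{3} e_{4}


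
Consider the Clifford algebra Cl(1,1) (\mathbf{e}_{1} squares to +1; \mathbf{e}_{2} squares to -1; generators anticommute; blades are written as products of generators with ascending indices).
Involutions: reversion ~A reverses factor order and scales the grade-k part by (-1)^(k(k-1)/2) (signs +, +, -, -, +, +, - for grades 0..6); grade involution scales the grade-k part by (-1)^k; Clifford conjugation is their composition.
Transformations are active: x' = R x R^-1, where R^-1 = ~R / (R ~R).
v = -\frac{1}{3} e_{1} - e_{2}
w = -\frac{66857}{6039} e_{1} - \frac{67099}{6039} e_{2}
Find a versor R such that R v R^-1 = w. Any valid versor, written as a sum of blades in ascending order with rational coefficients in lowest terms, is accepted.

Reasoning: v^2 = w^2 = -\frac{8}{9} since conjugation preserves the quadratic form; R = v + w = -\frac{68870}{6039} e_{1} - \frac{73138}{6039} e_{2} is then valid when invertible, keeping its own part and reversing (v - w)/2.
Answer: -\frac{68870}{6039} e_{1} - \frac{73138}{6039} e_{2}


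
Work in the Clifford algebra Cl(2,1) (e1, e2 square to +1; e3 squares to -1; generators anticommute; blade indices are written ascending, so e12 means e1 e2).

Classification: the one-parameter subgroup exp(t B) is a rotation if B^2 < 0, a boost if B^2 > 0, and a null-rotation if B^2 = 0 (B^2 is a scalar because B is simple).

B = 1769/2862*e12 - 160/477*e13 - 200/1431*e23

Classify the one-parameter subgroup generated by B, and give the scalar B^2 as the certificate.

B^2 term by term: the squares give (1769/2862)^2*(e12)^2 + (-160/477)^2*(e13)^2 + (-200/1431)^2*(e23)^2 = 3129361/8191044*(-1) + 25600/227529*(+1) + 40000/2047761*(+1) = -1/4 (each basis 2-blade squares to minus the product of its generators' squares); cross terms between blades sharing an index anticommute and cancel. So B^2 = -1/4.
Answer: rotation, certificate B^2 = -1/4. Why this suffices: the scalar -1/4 survives any versor conjugation, so its sign alone determines the class however B is presented.


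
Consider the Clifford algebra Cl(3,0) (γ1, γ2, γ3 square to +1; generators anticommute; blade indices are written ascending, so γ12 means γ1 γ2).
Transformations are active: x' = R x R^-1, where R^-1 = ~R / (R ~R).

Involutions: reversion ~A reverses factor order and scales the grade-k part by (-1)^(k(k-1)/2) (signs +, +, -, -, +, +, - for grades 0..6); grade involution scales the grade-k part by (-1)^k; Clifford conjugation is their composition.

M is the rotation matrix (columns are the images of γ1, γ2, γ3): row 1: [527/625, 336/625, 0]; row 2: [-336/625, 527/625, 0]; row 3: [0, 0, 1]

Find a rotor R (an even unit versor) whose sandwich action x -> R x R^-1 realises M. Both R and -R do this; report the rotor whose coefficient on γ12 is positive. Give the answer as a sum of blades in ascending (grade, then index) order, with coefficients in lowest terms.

Method: write R = a + b12*γ12 + b13*γ13 + b23*γ23 with a^2 + b12^2 + b13^2 + b23^2 = 1 (so R^-1 = ~R). Expanding the columns R e_j ~R gives tr M = 4a^2 - 1 and, from the antisymmetric part, M21 - M12 = -4a*b12, M13 - M31 = 4a*b13, M32 - M23 = -4a*b23.
Here tr M = 1679/625, so a^2 = (1 + tr M)/4 = 576/625 and a = ±24/25. Taking a = 24/25: M21 - M12 = -672/625, M13 - M31 = 0, M32 - M23 = 0, giving b12 = 7/25, b13 = 0, b23 = 0, i.e. R = 24/25 + 7/25*γ12.
Its γ12 coefficient is already positive.
Answer: 24/25 + 7/25*γ12. Uniqueness: Spin(3) -> SO(3) maps R and -R to the same rotation of trace 1679/625; fixing the sign of the γ12 coefficient removes the ambiguity.


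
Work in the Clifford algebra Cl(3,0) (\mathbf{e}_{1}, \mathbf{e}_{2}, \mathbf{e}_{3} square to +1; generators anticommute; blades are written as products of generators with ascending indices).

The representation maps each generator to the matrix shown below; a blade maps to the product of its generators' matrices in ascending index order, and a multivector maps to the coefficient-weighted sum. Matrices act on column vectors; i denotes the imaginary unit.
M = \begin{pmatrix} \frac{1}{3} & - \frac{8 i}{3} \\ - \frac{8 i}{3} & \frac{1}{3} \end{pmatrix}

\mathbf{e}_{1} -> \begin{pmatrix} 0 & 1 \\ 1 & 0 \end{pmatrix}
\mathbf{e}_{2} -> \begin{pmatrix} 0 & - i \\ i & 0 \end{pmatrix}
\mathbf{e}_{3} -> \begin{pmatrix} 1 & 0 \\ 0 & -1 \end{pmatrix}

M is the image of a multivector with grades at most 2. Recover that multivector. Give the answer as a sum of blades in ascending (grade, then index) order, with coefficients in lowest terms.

Method: 1, rho(e_{1}), rho(e_{2}), rho(e_{3}) form a trace-orthogonal basis of the 2x2 complex matrices (tr(X Y) = 2 if X = Y, else 0), so M = m0*1 + m1*rho(e_{1}) + m2*rho(e_{2}) + m3*rho(e_{3}) with m0 = tr(M)/2 = \frac{1}{3}, m1 = tr(M rho(e_{1}))/2 = - \frac{8 i}{3}, m2 = tr(M rho(e_{2}))/2 = 0, m3 = tr(M rho(e_{3}))/2 = 0.
Multiplying table entries, the bivector images are rho(e_{1} e_{2}) = i*rho(e_{3}), rho(e_{1} e_{3}) = -i*rho(e_{2}), rho(e_{2} e_{3}) = i*rho(e_{1}); with real blade coefficients the real parts of m0..m3 are the coefficients of 1, e_{1}, e_{2}, e_{3} and the imaginary parts give the bivectors (e_{2} e_{3}: Im m1, e_{1} e_{3}: -Im m2, e_{1} e_{2}: Im m3).
Answer: \frac{1}{3} - \frac{8}{3} e_{2} e_{3}


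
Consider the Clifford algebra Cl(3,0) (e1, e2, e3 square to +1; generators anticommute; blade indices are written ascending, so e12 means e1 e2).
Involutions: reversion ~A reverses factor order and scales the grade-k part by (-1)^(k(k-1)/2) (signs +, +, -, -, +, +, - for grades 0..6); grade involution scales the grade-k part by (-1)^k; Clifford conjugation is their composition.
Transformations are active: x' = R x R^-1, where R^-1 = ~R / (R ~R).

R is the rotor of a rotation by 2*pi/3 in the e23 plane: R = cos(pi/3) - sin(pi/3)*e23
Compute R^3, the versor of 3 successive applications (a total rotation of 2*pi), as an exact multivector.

The rotor phase is half the rotation angle and phases add under composition, so 3 steps in the e23 plane accumulate phase 3*(pi/3) = pi: R^3 = cos(pi) - sin(pi)*e23.
cos(pi) = -1 and sin(pi) = 0, so R^3 = -1. The total rotation 2*pi is 1 full turn, so every vector returns to itself, yet the rotor is -1, on the OTHER sheet of the double cover (an odd number of 2*pi turns).
Answer: -1
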